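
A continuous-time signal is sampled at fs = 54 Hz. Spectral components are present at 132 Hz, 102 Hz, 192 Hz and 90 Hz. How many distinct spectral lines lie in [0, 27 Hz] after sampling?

3

fs/2 = 27 Hz.
132 Hz mod fs = 24 Hz.
24 Hz ≤ fs/2 = 27 Hz, appears at 24 Hz.
102 Hz mod fs = 48 Hz.
48 Hz > fs/2 = 27 Hz, folds to fs − 48 Hz = 6 Hz.
192 Hz mod fs = 30 Hz.
30 Hz > fs/2 = 27 Hz, folds to fs − 30 Hz = 24 Hz.
90 Hz mod fs = 36 Hz.
36 Hz > fs/2 = 27 Hz, folds to fs − 36 Hz = 18 Hz.
Distinct values: {6 Hz, 18 Hz, 24 Hz} → 3.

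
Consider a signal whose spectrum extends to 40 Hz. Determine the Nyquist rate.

80 Hz

Nyquist rate = 2 × 40 Hz = 80 Hz.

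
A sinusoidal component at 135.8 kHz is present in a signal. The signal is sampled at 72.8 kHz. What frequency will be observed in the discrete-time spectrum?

135.8 kHz mod fs = 63 kHz.
63 kHz > fs/2 = 36.4 kHz, folds to fs − 63 kHz = 9.8 kHz.

9.8 kHz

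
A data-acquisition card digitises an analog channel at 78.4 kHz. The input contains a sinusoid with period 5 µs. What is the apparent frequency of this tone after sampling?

T = 5 µs → f = 1/T = 200 kHz.
200 kHz mod fs = 43.2 kHz.
43.2 kHz > fs/2 = 39.2 kHz, folds to fs − 43.2 kHz = 35.2 kHz.

35.2 kHz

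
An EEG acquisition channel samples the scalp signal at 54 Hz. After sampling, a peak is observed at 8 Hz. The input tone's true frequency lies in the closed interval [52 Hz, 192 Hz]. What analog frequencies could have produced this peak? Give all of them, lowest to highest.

Frequencies that alias to 8 Hz are k·fs ± 8 Hz for integer k ≥ 0.
k=0: 8 Hz.
k=1: 46 Hz, 62 Hz.
k=2: 100 Hz, 116 Hz.
k=3: 154 Hz, 170 Hz.
k=4: 208 Hz, 224 Hz.
Within [52 Hz, 192 Hz]: 62 Hz, 100 Hz, 116 Hz, 154 Hz, 170 Hz.

62 Hz, 100 Hz, 116 Hz, 154 Hz, 170 Hz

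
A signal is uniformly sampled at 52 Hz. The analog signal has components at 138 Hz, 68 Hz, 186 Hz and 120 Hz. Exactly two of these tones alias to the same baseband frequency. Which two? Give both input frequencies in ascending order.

68 Hz, 120 Hz

fs/2 = 26 Hz.
138 Hz mod fs = 34 Hz.
34 Hz > fs/2 = 26 Hz, folds to fs − 34 Hz = 18 Hz.
68 Hz mod fs = 16 Hz.
16 Hz ≤ fs/2 = 26 Hz, appears at 16 Hz.
186 Hz mod fs = 30 Hz.
30 Hz > fs/2 = 26 Hz, folds to fs − 30 Hz = 22 Hz.
120 Hz mod fs = 16 Hz.
16 Hz ≤ fs/2 = 26 Hz, appears at 16 Hz.
68 Hz and 120 Hz both map to 16 Hz.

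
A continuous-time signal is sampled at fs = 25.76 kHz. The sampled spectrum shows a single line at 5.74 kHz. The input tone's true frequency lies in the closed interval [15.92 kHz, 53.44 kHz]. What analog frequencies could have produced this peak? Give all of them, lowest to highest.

20.02 kHz, 31.5 kHz, 45.78 kHz

Frequencies that alias to 5.74 kHz are k·fs ± 5.74 kHz for integer k ≥ 0.
k=0: 5.74 kHz.
k=1: 20.02 kHz, 31.5 kHz.
k=2: 45.78 kHz, 57.26 kHz.
k=3: 71.54 kHz, 83.02 kHz.
Within [15.92 kHz, 53.44 kHz]: 20.02 kHz, 31.5 kHz, 45.78 kHz.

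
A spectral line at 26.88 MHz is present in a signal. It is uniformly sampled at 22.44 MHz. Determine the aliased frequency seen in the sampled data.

4.44 MHz

26.88 MHz mod fs = 4.44 MHz.
4.44 MHz ≤ fs/2 = 11.22 MHz, appears at 4.44 MHz.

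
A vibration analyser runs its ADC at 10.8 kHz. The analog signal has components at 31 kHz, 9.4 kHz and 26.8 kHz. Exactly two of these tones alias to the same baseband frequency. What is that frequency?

1.4 kHz

fs/2 = 5.4 kHz.
31 kHz mod fs = 9.4 kHz.
9.4 kHz > fs/2 = 5.4 kHz, folds to fs − 9.4 kHz = 1.4 kHz.
9.4 kHz > fs/2 = 5.4 kHz, folds to fs − 9.4 kHz = 1.4 kHz.
26.8 kHz mod fs = 5.2 kHz.
5.2 kHz ≤ fs/2 = 5.4 kHz, appears at 5.2 kHz.
9.4 kHz and 31 kHz both map to 1.4 kHz.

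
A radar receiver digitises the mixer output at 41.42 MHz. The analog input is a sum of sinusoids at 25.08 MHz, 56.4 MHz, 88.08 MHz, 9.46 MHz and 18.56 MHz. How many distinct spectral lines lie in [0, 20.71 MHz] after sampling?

fs/2 = 20.71 MHz.
25.08 MHz > fs/2 = 20.71 MHz, folds to fs − 25.08 MHz = 16.34 MHz.
56.4 MHz mod fs = 14.98 MHz.
14.98 MHz ≤ fs/2 = 20.71 MHz, appears at 14.98 MHz.
88.08 MHz mod fs = 5.24 MHz.
5.24 MHz ≤ fs/2 = 20.71 MHz, appears at 5.24 MHz.
9.46 MHz ≤ fs/2 = 20.71 MHz, passes unchanged.
18.56 MHz ≤ fs/2 = 20.71 MHz, passes unchanged.
Distinct values: {5.24 MHz, 9.46 MHz, 14.98 MHz, 16.34 MHz, 18.56 MHz} → 5.

5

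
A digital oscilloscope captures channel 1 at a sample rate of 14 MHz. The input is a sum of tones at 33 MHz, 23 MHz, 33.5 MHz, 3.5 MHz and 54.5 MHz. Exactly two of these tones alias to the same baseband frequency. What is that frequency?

5 MHz

fs/2 = 7 MHz.
33 MHz mod fs = 5 MHz.
5 MHz ≤ fs/2 = 7 MHz, appears at 5 MHz.
23 MHz mod fs = 9 MHz.
9 MHz > fs/2 = 7 MHz, folds to fs − 9 MHz = 5 MHz.
33.5 MHz mod fs = 5.5 MHz.
5.5 MHz ≤ fs/2 = 7 MHz, appears at 5.5 MHz.
3.5 MHz ≤ fs/2 = 7 MHz, passes unchanged.
54.5 MHz mod fs = 12.5 MHz.
12.5 MHz > fs/2 = 7 MHz, folds to fs − 12.5 MHz = 1.5 MHz.
23 MHz and 33 MHz both map to 5 MHz.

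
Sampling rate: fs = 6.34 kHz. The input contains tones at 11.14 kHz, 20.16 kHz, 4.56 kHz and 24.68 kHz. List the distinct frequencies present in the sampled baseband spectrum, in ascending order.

0.68 kHz, 1.14 kHz, 1.54 kHz, 1.78 kHz

fs/2 = 3.17 kHz.
11.14 kHz mod fs = 4.8 kHz.
4.8 kHz > fs/2 = 3.17 kHz, folds to fs − 4.8 kHz = 1.54 kHz.
20.16 kHz mod fs = 1.14 kHz.
1.14 kHz ≤ fs/2 = 3.17 kHz, appears at 1.14 kHz.
4.56 kHz > fs/2 = 3.17 kHz, folds to fs − 4.56 kHz = 1.78 kHz.
24.68 kHz mod fs = 5.66 kHz.
5.66 kHz > fs/2 = 3.17 kHz, folds to fs − 5.66 kHz = 0.68 kHz.
Distinct values: {0.68 kHz, 1.14 kHz, 1.54 kHz, 1.78 kHz}.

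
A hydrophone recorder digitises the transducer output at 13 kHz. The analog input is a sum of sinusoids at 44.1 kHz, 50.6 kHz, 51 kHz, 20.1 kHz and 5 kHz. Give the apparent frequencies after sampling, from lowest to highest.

1 kHz, 1.4 kHz, 5 kHz, 5.1 kHz, 5.9 kHz

fs/2 = 6.5 kHz.
44.1 kHz mod fs = 5.1 kHz.
5.1 kHz ≤ fs/2 = 6.5 kHz, appears at 5.1 kHz.
50.6 kHz mod fs = 11.6 kHz.
11.6 kHz > fs/2 = 6.5 kHz, folds to fs − 11.6 kHz = 1.4 kHz.
51 kHz mod fs = 12 kHz.
12 kHz > fs/2 = 6.5 kHz, folds to fs − 12 kHz = 1 kHz.
20.1 kHz mod fs = 7.1 kHz.
7.1 kHz > fs/2 = 6.5 kHz, folds to fs − 7.1 kHz = 5.9 kHz.
5 kHz ≤ fs/2 = 6.5 kHz, passes unchanged.
Distinct values: {1 kHz, 1.4 kHz, 5 kHz, 5.1 kHz, 5.9 kHz}.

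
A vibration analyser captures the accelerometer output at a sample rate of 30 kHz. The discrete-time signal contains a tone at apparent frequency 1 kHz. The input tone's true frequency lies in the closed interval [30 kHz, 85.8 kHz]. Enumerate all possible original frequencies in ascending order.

31 kHz, 59 kHz, 61 kHz

Frequencies that alias to 1 kHz are k·fs ± 1 kHz for integer k ≥ 0.
k=0: 1 kHz.
k=1: 29 kHz, 31 kHz.
k=2: 59 kHz, 61 kHz.
k=3: 89 kHz, 91 kHz.
Within [30 kHz, 85.8 kHz]: 31 kHz, 59 kHz, 61 kHz.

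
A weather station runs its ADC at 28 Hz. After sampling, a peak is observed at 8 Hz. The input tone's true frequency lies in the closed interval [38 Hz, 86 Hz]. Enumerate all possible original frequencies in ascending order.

48 Hz, 64 Hz, 76 Hz

Frequencies that alias to 8 Hz are k·fs ± 8 Hz for integer k ≥ 0.
k=0: 8 Hz.
k=1: 20 Hz, 36 Hz.
k=2: 48 Hz, 64 Hz.
k=3: 76 Hz, 92 Hz.
k=4: 104 Hz, 120 Hz.
Within [38 Hz, 86 Hz]: 48 Hz, 64 Hz, 76 Hz.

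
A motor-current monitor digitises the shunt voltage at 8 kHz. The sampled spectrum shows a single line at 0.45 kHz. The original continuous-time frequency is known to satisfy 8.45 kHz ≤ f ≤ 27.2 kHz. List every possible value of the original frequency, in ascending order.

Frequencies that alias to 0.45 kHz are k·fs ± 0.45 kHz for integer k ≥ 0.
k=0: 0.45 kHz.
k=1: 7.55 kHz, 8.45 kHz.
k=2: 15.55 kHz, 16.45 kHz.
k=3: 23.55 kHz, 24.45 kHz.
k=4: 31.55 kHz, 32.45 kHz.
Within [8.45 kHz, 27.2 kHz]: 8.45 kHz, 15.55 kHz, 16.45 kHz, 23.55 kHz, 24.45 kHz.

8.45 kHz, 15.55 kHz, 16.45 kHz, 23.55 kHz, 24.45 kHz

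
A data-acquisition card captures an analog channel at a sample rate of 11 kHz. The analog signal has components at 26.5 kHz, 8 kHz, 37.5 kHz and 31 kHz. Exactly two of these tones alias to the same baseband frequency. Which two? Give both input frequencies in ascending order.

26.5 kHz, 37.5 kHz

fs/2 = 5.5 kHz.
26.5 kHz mod fs = 4.5 kHz.
4.5 kHz ≤ fs/2 = 5.5 kHz, appears at 4.5 kHz.
8 kHz > fs/2 = 5.5 kHz, folds to fs − 8 kHz = 3 kHz.
37.5 kHz mod fs = 4.5 kHz.
4.5 kHz ≤ fs/2 = 5.5 kHz, appears at 4.5 kHz.
31 kHz mod fs = 9 kHz.
9 kHz > fs/2 = 5.5 kHz, folds to fs − 9 kHz = 2 kHz.
26.5 kHz and 37.5 kHz both map to 4.5 kHz.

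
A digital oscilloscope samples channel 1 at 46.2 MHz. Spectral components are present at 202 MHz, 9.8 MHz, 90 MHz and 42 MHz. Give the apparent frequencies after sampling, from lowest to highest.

2.4 MHz, 4.2 MHz, 9.8 MHz, 17.2 MHz

fs/2 = 23.1 MHz.
202 MHz mod fs = 17.2 MHz.
17.2 MHz ≤ fs/2 = 23.1 MHz, appears at 17.2 MHz.
9.8 MHz ≤ fs/2 = 23.1 MHz, passes unchanged.
90 MHz mod fs = 43.8 MHz.
43.8 MHz > fs/2 = 23.1 MHz, folds to fs − 43.8 MHz = 2.4 MHz.
42 MHz > fs/2 = 23.1 MHz, folds to fs − 42 MHz = 4.2 MHz.
Distinct values: {2.4 MHz, 4.2 MHz, 9.8 MHz, 17.2 MHz}.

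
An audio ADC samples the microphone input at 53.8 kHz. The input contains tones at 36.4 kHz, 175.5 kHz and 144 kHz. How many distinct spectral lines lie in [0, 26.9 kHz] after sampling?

fs/2 = 26.9 kHz.
36.4 kHz > fs/2 = 26.9 kHz, folds to fs − 36.4 kHz = 17.4 kHz.
175.5 kHz mod fs = 14.1 kHz.
14.1 kHz ≤ fs/2 = 26.9 kHz, appears at 14.1 kHz.
144 kHz mod fs = 36.4 kHz.
36.4 kHz > fs/2 = 26.9 kHz, folds to fs − 36.4 kHz = 17.4 kHz.
Distinct values: {14.1 kHz, 17.4 kHz} → 2.

2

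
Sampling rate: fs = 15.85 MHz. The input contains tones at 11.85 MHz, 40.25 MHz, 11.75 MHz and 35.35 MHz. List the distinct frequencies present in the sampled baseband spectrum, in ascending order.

3.65 MHz, 4 MHz, 4.1 MHz, 7.3 MHz

fs/2 = 7.925 MHz.
11.85 MHz > fs/2 = 7.925 MHz, folds to fs − 11.85 MHz = 4 MHz.
40.25 MHz mod fs = 8.55 MHz.
8.55 MHz > fs/2 = 7.925 MHz, folds to fs − 8.55 MHz = 7.3 MHz.
11.75 MHz > fs/2 = 7.925 MHz, folds to fs − 11.75 MHz = 4.1 MHz.
35.35 MHz mod fs = 3.65 MHz.
3.65 MHz ≤ fs/2 = 7.925 MHz, appears at 3.65 MHz.
Distinct values: {3.65 MHz, 4 MHz, 4.1 MHz, 7.3 MHz}.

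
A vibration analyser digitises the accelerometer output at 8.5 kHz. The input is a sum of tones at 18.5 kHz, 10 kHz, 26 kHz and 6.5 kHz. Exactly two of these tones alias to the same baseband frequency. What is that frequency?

1.5 kHz

fs/2 = 4.25 kHz.
18.5 kHz mod fs = 1.5 kHz.
1.5 kHz ≤ fs/2 = 4.25 kHz, appears at 1.5 kHz.
10 kHz mod fs = 1.5 kHz.
1.5 kHz ≤ fs/2 = 4.25 kHz, appears at 1.5 kHz.
26 kHz mod fs = 0.5 kHz.
0.5 kHz ≤ fs/2 = 4.25 kHz, appears at 0.5 kHz.
6.5 kHz > fs/2 = 4.25 kHz, folds to fs − 6.5 kHz = 2 kHz.
10 kHz and 18.5 kHz both map to 1.5 kHz.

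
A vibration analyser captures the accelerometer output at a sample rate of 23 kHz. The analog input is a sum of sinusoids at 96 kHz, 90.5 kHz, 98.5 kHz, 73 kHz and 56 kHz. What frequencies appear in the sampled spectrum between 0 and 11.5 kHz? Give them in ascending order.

1.5 kHz, 4 kHz, 6.5 kHz, 10 kHz

fs/2 = 11.5 kHz.
96 kHz mod fs = 4 kHz.
4 kHz ≤ fs/2 = 11.5 kHz, appears at 4 kHz.
90.5 kHz mod fs = 21.5 kHz.
21.5 kHz > fs/2 = 11.5 kHz, folds to fs − 21.5 kHz = 1.5 kHz.
98.5 kHz mod fs = 6.5 kHz.
6.5 kHz ≤ fs/2 = 11.5 kHz, appears at 6.5 kHz.
73 kHz mod fs = 4 kHz.
4 kHz ≤ fs/2 = 11.5 kHz, appears at 4 kHz.
56 kHz mod fs = 10 kHz.
10 kHz ≤ fs/2 = 11.5 kHz, appears at 10 kHz.
Distinct values: {1.5 kHz, 4 kHz, 6.5 kHz, 10 kHz}.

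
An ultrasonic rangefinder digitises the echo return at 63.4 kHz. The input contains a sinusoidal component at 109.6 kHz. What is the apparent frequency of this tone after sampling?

17.2 kHz

109.6 kHz mod fs = 46.2 kHz.
46.2 kHz > fs/2 = 31.7 kHz, folds to fs − 46.2 kHz = 17.2 kHz.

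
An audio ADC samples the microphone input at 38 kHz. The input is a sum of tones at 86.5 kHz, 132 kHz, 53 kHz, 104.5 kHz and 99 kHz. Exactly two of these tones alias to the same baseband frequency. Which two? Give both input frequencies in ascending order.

53 kHz, 99 kHz

fs/2 = 19 kHz.
86.5 kHz mod fs = 10.5 kHz.
10.5 kHz ≤ fs/2 = 19 kHz, appears at 10.5 kHz.
132 kHz mod fs = 18 kHz.
18 kHz ≤ fs/2 = 19 kHz, appears at 18 kHz.
53 kHz mod fs = 15 kHz.
15 kHz ≤ fs/2 = 19 kHz, appears at 15 kHz.
104.5 kHz mod fs = 28.5 kHz.
28.5 kHz > fs/2 = 19 kHz, folds to fs − 28.5 kHz = 9.5 kHz.
99 kHz mod fs = 23 kHz.
23 kHz > fs/2 = 19 kHz, folds to fs − 23 kHz = 15 kHz.
53 kHz and 99 kHz both map to 15 kHz.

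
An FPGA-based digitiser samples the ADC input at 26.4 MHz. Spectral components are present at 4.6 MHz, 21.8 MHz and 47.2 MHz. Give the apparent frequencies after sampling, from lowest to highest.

4.6 MHz, 5.6 MHz

fs/2 = 13.2 MHz.
4.6 MHz ≤ fs/2 = 13.2 MHz, passes unchanged.
21.8 MHz > fs/2 = 13.2 MHz, folds to fs − 21.8 MHz = 4.6 MHz.
47.2 MHz mod fs = 20.8 MHz.
20.8 MHz > fs/2 = 13.2 MHz, folds to fs − 20.8 MHz = 5.6 MHz.
Distinct values: {4.6 MHz, 5.6 MHz}.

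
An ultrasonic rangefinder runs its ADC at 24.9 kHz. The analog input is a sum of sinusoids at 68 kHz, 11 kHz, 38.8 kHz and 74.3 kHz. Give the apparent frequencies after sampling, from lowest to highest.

fs/2 = 12.45 kHz.
68 kHz mod fs = 18.2 kHz.
18.2 kHz > fs/2 = 12.45 kHz, folds to fs − 18.2 kHz = 6.7 kHz.
11 kHz ≤ fs/2 = 12.45 kHz, passes unchanged.
38.8 kHz mod fs = 13.9 kHz.
13.9 kHz > fs/2 = 12.45 kHz, folds to fs − 13.9 kHz = 11 kHz.
74.3 kHz mod fs = 24.5 kHz.
24.5 kHz > fs/2 = 12.45 kHz, folds to fs − 24.5 kHz = 0.4 kHz.
Distinct values: {0.4 kHz, 6.7 kHz, 11 kHz}.

0.4 kHz, 6.7 kHz, 11 kHz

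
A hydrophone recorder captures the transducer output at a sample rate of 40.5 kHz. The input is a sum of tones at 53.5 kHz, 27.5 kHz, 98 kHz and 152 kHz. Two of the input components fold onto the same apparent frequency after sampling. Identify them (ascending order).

fs/2 = 20.25 kHz.
53.5 kHz mod fs = 13 kHz.
13 kHz ≤ fs/2 = 20.25 kHz, appears at 13 kHz.
27.5 kHz > fs/2 = 20.25 kHz, folds to fs − 27.5 kHz = 13 kHz.
98 kHz mod fs = 17 kHz.
17 kHz ≤ fs/2 = 20.25 kHz, appears at 17 kHz.
152 kHz mod fs = 30.5 kHz.
30.5 kHz > fs/2 = 20.25 kHz, folds to fs − 30.5 kHz = 10 kHz.
27.5 kHz and 53.5 kHz both map to 13 kHz.

27.5 kHz, 53.5 kHz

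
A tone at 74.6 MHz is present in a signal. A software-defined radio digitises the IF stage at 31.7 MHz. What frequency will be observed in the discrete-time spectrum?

74.6 MHz mod fs = 11.2 MHz.
11.2 MHz ≤ fs/2 = 15.85 MHz, appears at 11.2 MHz.

11.2 MHz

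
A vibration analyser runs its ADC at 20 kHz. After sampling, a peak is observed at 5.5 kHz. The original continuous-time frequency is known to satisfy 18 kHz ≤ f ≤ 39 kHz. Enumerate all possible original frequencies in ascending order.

25.5 kHz, 34.5 kHz

Frequencies that alias to 5.5 kHz are k·fs ± 5.5 kHz for integer k ≥ 0.
k=0: 5.5 kHz.
k=1: 14.5 kHz, 25.5 kHz.
k=2: 34.5 kHz, 45.5 kHz.
k=3: 54.5 kHz, 65.5 kHz.
Within [18 kHz, 39 kHz]: 25.5 kHz, 34.5 kHz.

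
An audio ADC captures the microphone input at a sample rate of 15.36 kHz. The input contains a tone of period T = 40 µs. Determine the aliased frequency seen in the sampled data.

T = 40 µs → f = 1/T = 25 kHz.
25 kHz mod fs = 9.64 kHz.
9.64 kHz > fs/2 = 7.68 kHz, folds to fs − 9.64 kHz = 5.72 kHz.

5.72 kHz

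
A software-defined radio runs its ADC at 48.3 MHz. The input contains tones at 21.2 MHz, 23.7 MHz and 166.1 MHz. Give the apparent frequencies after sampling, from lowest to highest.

21.2 MHz, 23.7 MHz

fs/2 = 24.15 MHz.
21.2 MHz ≤ fs/2 = 24.15 MHz, passes unchanged.
23.7 MHz ≤ fs/2 = 24.15 MHz, passes unchanged.
166.1 MHz mod fs = 21.2 MHz.
21.2 MHz ≤ fs/2 = 24.15 MHz, appears at 21.2 MHz.
Distinct values: {21.2 MHz, 23.7 MHz}.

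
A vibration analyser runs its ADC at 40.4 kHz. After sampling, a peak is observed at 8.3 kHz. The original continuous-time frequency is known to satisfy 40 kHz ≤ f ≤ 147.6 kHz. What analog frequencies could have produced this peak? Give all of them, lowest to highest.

48.7 kHz, 72.5 kHz, 89.1 kHz, 112.9 kHz, 129.5 kHz

Frequencies that alias to 8.3 kHz are k·fs ± 8.3 kHz for integer k ≥ 0.
k=0: 8.3 kHz.
k=1: 32.1 kHz, 48.7 kHz.
k=2: 72.5 kHz, 89.1 kHz.
k=3: 112.9 kHz, 129.5 kHz.
k=4: 153.3 kHz, 169.9 kHz.
Within [40 kHz, 147.6 kHz]: 48.7 kHz, 72.5 kHz, 89.1 kHz, 112.9 kHz, 129.5 kHz.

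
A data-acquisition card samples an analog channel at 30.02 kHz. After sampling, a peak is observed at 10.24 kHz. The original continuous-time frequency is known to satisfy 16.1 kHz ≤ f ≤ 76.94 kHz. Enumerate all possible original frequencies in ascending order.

19.78 kHz, 40.26 kHz, 49.8 kHz, 70.28 kHz

Frequencies that alias to 10.24 kHz are k·fs ± 10.24 kHz for integer k ≥ 0.
k=0: 10.24 kHz.
k=1: 19.78 kHz, 40.26 kHz.
k=2: 49.8 kHz, 70.28 kHz.
k=3: 79.82 kHz, 100.3 kHz.
Within [16.1 kHz, 76.94 kHz]: 19.78 kHz, 40.26 kHz, 49.8 kHz, 70.28 kHz.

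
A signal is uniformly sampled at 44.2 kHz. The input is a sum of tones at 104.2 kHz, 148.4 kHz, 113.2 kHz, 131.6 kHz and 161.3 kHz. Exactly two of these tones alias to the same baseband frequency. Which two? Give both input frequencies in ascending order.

fs/2 = 22.1 kHz.
104.2 kHz mod fs = 15.8 kHz.
15.8 kHz ≤ fs/2 = 22.1 kHz, appears at 15.8 kHz.
148.4 kHz mod fs = 15.8 kHz.
15.8 kHz ≤ fs/2 = 22.1 kHz, appears at 15.8 kHz.
113.2 kHz mod fs = 24.8 kHz.
24.8 kHz > fs/2 = 22.1 kHz, folds to fs − 24.8 kHz = 19.4 kHz.
131.6 kHz mod fs = 43.2 kHz.
43.2 kHz > fs/2 = 22.1 kHz, folds to fs − 43.2 kHz = 1 kHz.
161.3 kHz mod fs = 28.7 kHz.
28.7 kHz > fs/2 = 22.1 kHz, folds to fs − 28.7 kHz = 15.5 kHz.
104.2 kHz and 148.4 kHz both map to 15.8 kHz.

104.2 kHz, 148.4 kHz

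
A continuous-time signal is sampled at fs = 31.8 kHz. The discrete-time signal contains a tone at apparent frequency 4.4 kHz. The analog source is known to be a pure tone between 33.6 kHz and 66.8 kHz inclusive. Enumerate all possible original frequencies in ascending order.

36.2 kHz, 59.2 kHz

Frequencies that alias to 4.4 kHz are k·fs ± 4.4 kHz for integer k ≥ 0.
k=0: 4.4 kHz.
k=1: 27.4 kHz, 36.2 kHz.
k=2: 59.2 kHz, 68 kHz.
k=3: 91 kHz, 99.8 kHz.
Within [33.6 kHz, 66.8 kHz]: 36.2 kHz, 59.2 kHz.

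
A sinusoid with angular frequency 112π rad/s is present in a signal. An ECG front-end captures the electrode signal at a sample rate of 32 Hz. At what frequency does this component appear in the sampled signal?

ω = 112π rad/s → f = ω/(2π) = 56 Hz.
56 Hz mod fs = 24 Hz.
24 Hz > fs/2 = 16 Hz, folds to fs − 24 Hz = 8 Hz.

8 Hz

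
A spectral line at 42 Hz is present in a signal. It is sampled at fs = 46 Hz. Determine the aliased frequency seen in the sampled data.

42 Hz > fs/2 = 23 Hz, folds to fs − 42 Hz = 4 Hz.

4 Hz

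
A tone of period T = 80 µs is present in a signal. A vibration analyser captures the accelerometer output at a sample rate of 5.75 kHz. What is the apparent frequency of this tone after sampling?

T = 80 µs → f = 1/T = 12.5 kHz.
12.5 kHz mod fs = 1 kHz.
1 kHz ≤ fs/2 = 2.875 kHz, appears at 1 kHz.

1 kHz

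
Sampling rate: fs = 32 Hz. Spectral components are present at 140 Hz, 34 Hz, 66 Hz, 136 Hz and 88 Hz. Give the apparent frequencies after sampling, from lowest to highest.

2 Hz, 8 Hz, 12 Hz

fs/2 = 16 Hz.
140 Hz mod fs = 12 Hz.
12 Hz ≤ fs/2 = 16 Hz, appears at 12 Hz.
34 Hz mod fs = 2 Hz.
2 Hz ≤ fs/2 = 16 Hz, appears at 2 Hz.
66 Hz mod fs = 2 Hz.
2 Hz ≤ fs/2 = 16 Hz, appears at 2 Hz.
136 Hz mod fs = 8 Hz.
8 Hz ≤ fs/2 = 16 Hz, appears at 8 Hz.
88 Hz mod fs = 24 Hz.
24 Hz > fs/2 = 16 Hz, folds to fs − 24 Hz = 8 Hz.
Distinct values: {2 Hz, 8 Hz, 12 Hz}.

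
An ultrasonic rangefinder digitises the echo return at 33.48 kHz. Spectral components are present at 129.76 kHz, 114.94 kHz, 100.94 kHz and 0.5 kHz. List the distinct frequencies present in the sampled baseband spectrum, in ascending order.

0.5 kHz, 4.16 kHz, 14.5 kHz

fs/2 = 16.74 kHz.
129.76 kHz mod fs = 29.32 kHz.
29.32 kHz > fs/2 = 16.74 kHz, folds to fs − 29.32 kHz = 4.16 kHz.
114.94 kHz mod fs = 14.5 kHz.
14.5 kHz ≤ fs/2 = 16.74 kHz, appears at 14.5 kHz.
100.94 kHz mod fs = 0.5 kHz.
0.5 kHz ≤ fs/2 = 16.74 kHz, appears at 0.5 kHz.
0.5 kHz ≤ fs/2 = 16.74 kHz, passes unchanged.
Distinct values: {0.5 kHz, 4.16 kHz, 14.5 kHz}.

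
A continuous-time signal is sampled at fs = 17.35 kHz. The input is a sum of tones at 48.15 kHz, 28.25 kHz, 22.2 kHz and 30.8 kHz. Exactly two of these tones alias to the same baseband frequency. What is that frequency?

fs/2 = 8.675 kHz.
48.15 kHz mod fs = 13.45 kHz.
13.45 kHz > fs/2 = 8.675 kHz, folds to fs − 13.45 kHz = 3.9 kHz.
28.25 kHz mod fs = 10.9 kHz.
10.9 kHz > fs/2 = 8.675 kHz, folds to fs − 10.9 kHz = 6.45 kHz.
22.2 kHz mod fs = 4.85 kHz.
4.85 kHz ≤ fs/2 = 8.675 kHz, appears at 4.85 kHz.
30.8 kHz mod fs = 13.45 kHz.
13.45 kHz > fs/2 = 8.675 kHz, folds to fs − 13.45 kHz = 3.9 kHz.
30.8 kHz and 48.15 kHz both map to 3.9 kHz.

3.9 kHz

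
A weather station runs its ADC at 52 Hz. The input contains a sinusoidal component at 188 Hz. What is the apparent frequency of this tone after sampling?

20 Hz

188 Hz mod fs = 32 Hz.
32 Hz > fs/2 = 26 Hz, folds to fs − 32 Hz = 20 Hz.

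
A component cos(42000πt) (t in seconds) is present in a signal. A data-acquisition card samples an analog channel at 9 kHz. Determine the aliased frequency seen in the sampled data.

ω = 42000π rad/s → f = ω/(2π) = 21000 Hz = 21 kHz.
21 kHz mod fs = 3 kHz.
3 kHz ≤ fs/2 = 4.5 kHz, appears at 3 kHz.

3 kHz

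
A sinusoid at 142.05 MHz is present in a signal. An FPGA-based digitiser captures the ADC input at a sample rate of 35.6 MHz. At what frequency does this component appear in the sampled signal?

0.35 MHz

142.05 MHz mod fs = 35.25 MHz.
35.25 MHz > fs/2 = 17.8 MHz, folds to fs − 35.25 MHz = 0.35 MHz.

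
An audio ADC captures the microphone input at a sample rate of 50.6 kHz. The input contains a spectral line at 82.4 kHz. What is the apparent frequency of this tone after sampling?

18.8 kHz

82.4 kHz mod fs = 31.8 kHz.
31.8 kHz > fs/2 = 25.3 kHz, folds to fs − 31.8 kHz = 18.8 kHz.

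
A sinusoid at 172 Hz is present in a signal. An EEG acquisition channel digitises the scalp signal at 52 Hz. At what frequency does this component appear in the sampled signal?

172 Hz mod fs = 16 Hz.
16 Hz ≤ fs/2 = 26 Hz, appears at 16 Hz.

16 Hz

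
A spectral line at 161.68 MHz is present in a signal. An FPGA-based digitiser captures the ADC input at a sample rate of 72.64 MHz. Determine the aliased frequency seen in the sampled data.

16.4 MHz

161.68 MHz mod fs = 16.4 MHz.
16.4 MHz ≤ fs/2 = 36.32 MHz, appears at 16.4 MHz.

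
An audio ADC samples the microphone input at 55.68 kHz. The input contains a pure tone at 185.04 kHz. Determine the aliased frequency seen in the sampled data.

18 kHz

185.04 kHz mod fs = 18 kHz.
18 kHz ≤ fs/2 = 27.84 kHz, appears at 18 kHz.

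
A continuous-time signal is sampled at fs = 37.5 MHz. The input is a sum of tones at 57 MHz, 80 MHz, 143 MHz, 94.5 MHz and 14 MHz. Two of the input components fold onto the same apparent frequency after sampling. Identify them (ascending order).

fs/2 = 18.75 MHz.
57 MHz mod fs = 19.5 MHz.
19.5 MHz > fs/2 = 18.75 MHz, folds to fs − 19.5 MHz = 18 MHz.
80 MHz mod fs = 5 MHz.
5 MHz ≤ fs/2 = 18.75 MHz, appears at 5 MHz.
143 MHz mod fs = 30.5 MHz.
30.5 MHz > fs/2 = 18.75 MHz, folds to fs − 30.5 MHz = 7 MHz.
94.5 MHz mod fs = 19.5 MHz.
19.5 MHz > fs/2 = 18.75 MHz, folds to fs − 19.5 MHz = 18 MHz.
14 MHz ≤ fs/2 = 18.75 MHz, passes unchanged.
57 MHz and 94.5 MHz both map to 18 MHz.

57 MHz, 94.5 MHz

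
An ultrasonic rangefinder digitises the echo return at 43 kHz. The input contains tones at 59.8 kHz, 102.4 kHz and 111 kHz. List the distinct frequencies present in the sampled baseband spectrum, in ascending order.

16.4 kHz, 16.8 kHz, 18 kHz

fs/2 = 21.5 kHz.
59.8 kHz mod fs = 16.8 kHz.
16.8 kHz ≤ fs/2 = 21.5 kHz, appears at 16.8 kHz.
102.4 kHz mod fs = 16.4 kHz.
16.4 kHz ≤ fs/2 = 21.5 kHz, appears at 16.4 kHz.
111 kHz mod fs = 25 kHz.
25 kHz > fs/2 = 21.5 kHz, folds to fs − 25 kHz = 18 kHz.
Distinct values: {16.4 kHz, 16.8 kHz, 18 kHz}.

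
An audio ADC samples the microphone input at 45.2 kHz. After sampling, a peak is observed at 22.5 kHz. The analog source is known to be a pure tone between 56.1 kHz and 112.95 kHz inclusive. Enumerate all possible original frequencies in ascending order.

67.7 kHz, 67.9 kHz, 112.9 kHz

Frequencies that alias to 22.5 kHz are k·fs ± 22.5 kHz for integer k ≥ 0.
k=0: 22.5 kHz.
k=1: 22.7 kHz, 67.7 kHz.
k=2: 67.9 kHz, 112.9 kHz.
k=3: 113.1 kHz, 158.1 kHz.
Within [56.1 kHz, 112.95 kHz]: 67.7 kHz, 67.9 kHz, 112.9 kHz.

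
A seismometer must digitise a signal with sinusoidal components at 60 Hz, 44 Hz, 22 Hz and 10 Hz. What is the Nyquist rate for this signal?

120 Hz

Highest-frequency component: 60 Hz.
Nyquist rate = 2 × 60 Hz = 120 Hz.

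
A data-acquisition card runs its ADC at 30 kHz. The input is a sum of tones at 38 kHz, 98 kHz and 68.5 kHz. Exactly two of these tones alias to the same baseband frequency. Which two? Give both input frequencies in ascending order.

38 kHz, 98 kHz

fs/2 = 15 kHz.
38 kHz mod fs = 8 kHz.
8 kHz ≤ fs/2 = 15 kHz, appears at 8 kHz.
98 kHz mod fs = 8 kHz.
8 kHz ≤ fs/2 = 15 kHz, appears at 8 kHz.
68.5 kHz mod fs = 8.5 kHz.
8.5 kHz ≤ fs/2 = 15 kHz, appears at 8.5 kHz.
38 kHz and 98 kHz both map to 8 kHz.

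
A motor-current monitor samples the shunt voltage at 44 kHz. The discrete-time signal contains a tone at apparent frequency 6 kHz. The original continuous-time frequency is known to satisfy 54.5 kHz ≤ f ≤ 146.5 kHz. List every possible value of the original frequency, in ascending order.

Frequencies that alias to 6 kHz are k·fs ± 6 kHz for integer k ≥ 0.
k=0: 6 kHz.
k=1: 38 kHz, 50 kHz.
k=2: 82 kHz, 94 kHz.
k=3: 126 kHz, 138 kHz.
k=4: 170 kHz, 182 kHz.
Within [54.5 kHz, 146.5 kHz]: 82 kHz, 94 kHz, 126 kHz, 138 kHz.

82 kHz, 94 kHz, 126 kHz, 138 kHz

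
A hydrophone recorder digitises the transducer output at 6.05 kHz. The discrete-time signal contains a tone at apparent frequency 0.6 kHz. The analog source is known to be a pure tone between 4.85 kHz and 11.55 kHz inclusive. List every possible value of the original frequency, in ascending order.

5.45 kHz, 6.65 kHz, 11.5 kHz

Frequencies that alias to 0.6 kHz are k·fs ± 0.6 kHz for integer k ≥ 0.
k=0: 0.6 kHz.
k=1: 5.45 kHz, 6.65 kHz.
k=2: 11.5 kHz, 12.7 kHz.
k=3: 17.55 kHz, 18.75 kHz.
Within [4.85 kHz, 11.55 kHz]: 5.45 kHz, 6.65 kHz, 11.5 kHz.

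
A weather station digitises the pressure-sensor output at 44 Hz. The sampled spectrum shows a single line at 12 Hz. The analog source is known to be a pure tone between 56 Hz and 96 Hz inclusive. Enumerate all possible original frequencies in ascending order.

Frequencies that alias to 12 Hz are k·fs ± 12 Hz for integer k ≥ 0.
k=0: 12 Hz.
k=1: 32 Hz, 56 Hz.
k=2: 76 Hz, 100 Hz.
k=3: 120 Hz, 144 Hz.
Within [56 Hz, 96 Hz]: 56 Hz, 76 Hz.

56 Hz, 76 Hz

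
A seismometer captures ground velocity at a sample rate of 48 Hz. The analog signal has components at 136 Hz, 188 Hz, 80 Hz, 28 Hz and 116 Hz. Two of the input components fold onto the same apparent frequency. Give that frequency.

20 Hz

fs/2 = 24 Hz.
136 Hz mod fs = 40 Hz.
40 Hz > fs/2 = 24 Hz, folds to fs − 40 Hz = 8 Hz.
188 Hz mod fs = 44 Hz.
44 Hz > fs/2 = 24 Hz, folds to fs − 44 Hz = 4 Hz.
80 Hz mod fs = 32 Hz.
32 Hz > fs/2 = 24 Hz, folds to fs − 32 Hz = 16 Hz.
28 Hz > fs/2 = 24 Hz, folds to fs − 28 Hz = 20 Hz.
116 Hz mod fs = 20 Hz.
20 Hz ≤ fs/2 = 24 Hz, appears at 20 Hz.
28 Hz and 116 Hz both map to 20 Hz.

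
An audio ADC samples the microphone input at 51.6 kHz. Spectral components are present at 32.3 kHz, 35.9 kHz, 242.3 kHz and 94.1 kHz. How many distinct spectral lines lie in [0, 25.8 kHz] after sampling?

3

fs/2 = 25.8 kHz.
32.3 kHz > fs/2 = 25.8 kHz, folds to fs − 32.3 kHz = 19.3 kHz.
35.9 kHz > fs/2 = 25.8 kHz, folds to fs − 35.9 kHz = 15.7 kHz.
242.3 kHz mod fs = 35.9 kHz.
35.9 kHz > fs/2 = 25.8 kHz, folds to fs − 35.9 kHz = 15.7 kHz.
94.1 kHz mod fs = 42.5 kHz.
42.5 kHz > fs/2 = 25.8 kHz, folds to fs − 42.5 kHz = 9.1 kHz.
Distinct values: {9.1 kHz, 15.7 kHz, 19.3 kHz} → 3.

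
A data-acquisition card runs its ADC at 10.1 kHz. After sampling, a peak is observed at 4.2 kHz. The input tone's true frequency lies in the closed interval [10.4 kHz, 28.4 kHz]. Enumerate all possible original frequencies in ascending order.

Frequencies that alias to 4.2 kHz are k·fs ± 4.2 kHz for integer k ≥ 0.
k=0: 4.2 kHz.
k=1: 5.9 kHz, 14.3 kHz.
k=2: 16 kHz, 24.4 kHz.
k=3: 26.1 kHz, 34.5 kHz.
k=4: 36.2 kHz, 44.6 kHz.
Within [10.4 kHz, 28.4 kHz]: 14.3 kHz, 16 kHz, 24.4 kHz, 26.1 kHz.

14.3 kHz, 16 kHz, 24.4 kHz, 26.1 kHz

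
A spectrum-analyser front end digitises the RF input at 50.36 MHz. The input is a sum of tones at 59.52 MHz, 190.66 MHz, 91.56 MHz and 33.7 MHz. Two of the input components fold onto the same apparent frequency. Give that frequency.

9.16 MHz

fs/2 = 25.18 MHz.
59.52 MHz mod fs = 9.16 MHz.
9.16 MHz ≤ fs/2 = 25.18 MHz, appears at 9.16 MHz.
190.66 MHz mod fs = 39.58 MHz.
39.58 MHz > fs/2 = 25.18 MHz, folds to fs − 39.58 MHz = 10.78 MHz.
91.56 MHz mod fs = 41.2 MHz.
41.2 MHz > fs/2 = 25.18 MHz, folds to fs − 41.2 MHz = 9.16 MHz.
33.7 MHz > fs/2 = 25.18 MHz, folds to fs − 33.7 MHz = 16.66 MHz.
59.52 MHz and 91.56 MHz both map to 9.16 MHz.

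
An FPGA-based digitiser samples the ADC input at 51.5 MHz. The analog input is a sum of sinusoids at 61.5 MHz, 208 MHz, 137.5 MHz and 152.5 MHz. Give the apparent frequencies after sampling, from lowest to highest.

2 MHz, 10 MHz, 17 MHz

fs/2 = 25.75 MHz.
61.5 MHz mod fs = 10 MHz.
10 MHz ≤ fs/2 = 25.75 MHz, appears at 10 MHz.
208 MHz mod fs = 2 MHz.
2 MHz ≤ fs/2 = 25.75 MHz, appears at 2 MHz.
137.5 MHz mod fs = 34.5 MHz.
34.5 MHz > fs/2 = 25.75 MHz, folds to fs − 34.5 MHz = 17 MHz.
152.5 MHz mod fs = 49.5 MHz.
49.5 MHz > fs/2 = 25.75 MHz, folds to fs − 49.5 MHz = 2 MHz.
Distinct values: {2 MHz, 10 MHz, 17 MHz}.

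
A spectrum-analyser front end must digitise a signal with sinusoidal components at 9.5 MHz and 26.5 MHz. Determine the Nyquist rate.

53 MHz

Highest-frequency component: 26.5 MHz.
Nyquist rate = 2 × 26.5 MHz = 53 MHz.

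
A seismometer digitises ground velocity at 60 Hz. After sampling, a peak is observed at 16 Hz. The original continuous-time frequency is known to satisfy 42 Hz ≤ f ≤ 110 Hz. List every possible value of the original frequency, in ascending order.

Frequencies that alias to 16 Hz are k·fs ± 16 Hz for integer k ≥ 0.
k=0: 16 Hz.
k=1: 44 Hz, 76 Hz.
k=2: 104 Hz, 136 Hz.
k=3: 164 Hz, 196 Hz.
Within [42 Hz, 110 Hz]: 44 Hz, 76 Hz, 104 Hz.

44 Hz, 76 Hz, 104 Hz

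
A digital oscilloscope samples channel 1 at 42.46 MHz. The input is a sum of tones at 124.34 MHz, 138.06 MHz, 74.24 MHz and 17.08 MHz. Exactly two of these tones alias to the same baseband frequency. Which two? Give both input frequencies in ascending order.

fs/2 = 21.23 MHz.
124.34 MHz mod fs = 39.42 MHz.
39.42 MHz > fs/2 = 21.23 MHz, folds to fs − 39.42 MHz = 3.04 MHz.
138.06 MHz mod fs = 10.68 MHz.
10.68 MHz ≤ fs/2 = 21.23 MHz, appears at 10.68 MHz.
74.24 MHz mod fs = 31.78 MHz.
31.78 MHz > fs/2 = 21.23 MHz, folds to fs − 31.78 MHz = 10.68 MHz.
17.08 MHz ≤ fs/2 = 21.23 MHz, passes unchanged.
74.24 MHz and 138.06 MHz both map to 10.68 MHz.

74.24 MHz, 138.06 MHz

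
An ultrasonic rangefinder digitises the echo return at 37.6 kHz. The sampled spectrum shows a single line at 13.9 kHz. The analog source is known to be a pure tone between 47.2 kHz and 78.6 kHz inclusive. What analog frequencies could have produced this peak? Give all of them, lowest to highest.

Frequencies that alias to 13.9 kHz are k·fs ± 13.9 kHz for integer k ≥ 0.
k=0: 13.9 kHz.
k=1: 23.7 kHz, 51.5 kHz.
k=2: 61.3 kHz, 89.1 kHz.
k=3: 98.9 kHz, 126.7 kHz.
Within [47.2 kHz, 78.6 kHz]: 51.5 kHz, 61.3 kHz.

51.5 kHz, 61.3 kHz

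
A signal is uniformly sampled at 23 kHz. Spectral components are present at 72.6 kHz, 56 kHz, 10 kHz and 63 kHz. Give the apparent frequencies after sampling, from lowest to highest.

fs/2 = 11.5 kHz.
72.6 kHz mod fs = 3.6 kHz.
3.6 kHz ≤ fs/2 = 11.5 kHz, appears at 3.6 kHz.
56 kHz mod fs = 10 kHz.
10 kHz ≤ fs/2 = 11.5 kHz, appears at 10 kHz.
10 kHz ≤ fs/2 = 11.5 kHz, passes unchanged.
63 kHz mod fs = 17 kHz.
17 kHz > fs/2 = 11.5 kHz, folds to fs − 17 kHz = 6 kHz.
Distinct values: {3.6 kHz, 6 kHz, 10 kHz}.

3.6 kHz, 6 kHz, 10 kHz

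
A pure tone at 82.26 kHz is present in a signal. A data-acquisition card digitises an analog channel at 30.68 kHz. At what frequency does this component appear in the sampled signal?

82.26 kHz mod fs = 20.9 kHz.
20.9 kHz > fs/2 = 15.34 kHz, folds to fs − 20.9 kHz = 9.78 kHz.

9.78 kHz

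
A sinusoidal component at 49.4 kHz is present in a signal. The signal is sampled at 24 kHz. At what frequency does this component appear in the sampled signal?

49.4 kHz mod fs = 1.4 kHz.
1.4 kHz ≤ fs/2 = 12 kHz, appears at 1.4 kHz.

1.4 kHz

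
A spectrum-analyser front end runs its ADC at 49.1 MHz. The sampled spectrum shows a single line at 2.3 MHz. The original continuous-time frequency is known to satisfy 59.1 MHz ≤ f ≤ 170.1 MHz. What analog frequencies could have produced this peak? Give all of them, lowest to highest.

95.9 MHz, 100.5 MHz, 145 MHz, 149.6 MHz

Frequencies that alias to 2.3 MHz are k·fs ± 2.3 MHz for integer k ≥ 0.
k=0: 2.3 MHz.
k=1: 46.8 MHz, 51.4 MHz.
k=2: 95.9 MHz, 100.5 MHz.
k=3: 145 MHz, 149.6 MHz.
k=4: 194.1 MHz, 198.7 MHz.
Within [59.1 MHz, 170.1 MHz]: 95.9 MHz, 100.5 MHz, 145 MHz, 149.6 MHz.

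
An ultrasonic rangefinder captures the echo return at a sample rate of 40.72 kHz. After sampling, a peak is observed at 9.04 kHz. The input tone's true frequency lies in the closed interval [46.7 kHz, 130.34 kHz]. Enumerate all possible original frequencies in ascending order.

49.76 kHz, 72.4 kHz, 90.48 kHz, 113.12 kHz

Frequencies that alias to 9.04 kHz are k·fs ± 9.04 kHz for integer k ≥ 0.
k=0: 9.04 kHz.
k=1: 31.68 kHz, 49.76 kHz.
k=2: 72.4 kHz, 90.48 kHz.
k=3: 113.12 kHz, 131.2 kHz.
k=4: 153.84 kHz, 171.92 kHz.
Within [46.7 kHz, 130.34 kHz]: 49.76 kHz, 72.4 kHz, 90.48 kHz, 113.12 kHz.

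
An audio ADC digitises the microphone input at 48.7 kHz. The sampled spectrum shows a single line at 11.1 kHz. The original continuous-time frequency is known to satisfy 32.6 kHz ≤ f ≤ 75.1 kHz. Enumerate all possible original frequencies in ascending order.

Frequencies that alias to 11.1 kHz are k·fs ± 11.1 kHz for integer k ≥ 0.
k=0: 11.1 kHz.
k=1: 37.6 kHz, 59.8 kHz.
k=2: 86.3 kHz, 108.5 kHz.
Within [32.6 kHz, 75.1 kHz]: 37.6 kHz, 59.8 kHz.

37.6 kHz, 59.8 kHz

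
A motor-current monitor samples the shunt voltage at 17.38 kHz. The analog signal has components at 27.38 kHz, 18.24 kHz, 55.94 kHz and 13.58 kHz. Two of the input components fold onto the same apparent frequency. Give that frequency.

3.8 kHz

fs/2 = 8.69 kHz.
27.38 kHz mod fs = 10 kHz.
10 kHz > fs/2 = 8.69 kHz, folds to fs − 10 kHz = 7.38 kHz.
18.24 kHz mod fs = 0.86 kHz.
0.86 kHz ≤ fs/2 = 8.69 kHz, appears at 0.86 kHz.
55.94 kHz mod fs = 3.8 kHz.
3.8 kHz ≤ fs/2 = 8.69 kHz, appears at 3.8 kHz.
13.58 kHz > fs/2 = 8.69 kHz, folds to fs − 13.58 kHz = 3.8 kHz.
13.58 kHz and 55.94 kHz both map to 3.8 kHz.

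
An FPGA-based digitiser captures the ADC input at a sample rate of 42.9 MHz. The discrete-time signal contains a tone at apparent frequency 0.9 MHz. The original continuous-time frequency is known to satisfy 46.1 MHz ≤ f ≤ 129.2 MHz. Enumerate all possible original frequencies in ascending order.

84.9 MHz, 86.7 MHz, 127.8 MHz

Frequencies that alias to 0.9 MHz are k·fs ± 0.9 MHz for integer k ≥ 0.
k=0: 0.9 MHz.
k=1: 42 MHz, 43.8 MHz.
k=2: 84.9 MHz, 86.7 MHz.
k=3: 127.8 MHz, 129.6 MHz.
k=4: 170.7 MHz, 172.5 MHz.
Within [46.1 MHz, 129.2 MHz]: 84.9 MHz, 86.7 MHz, 127.8 MHz.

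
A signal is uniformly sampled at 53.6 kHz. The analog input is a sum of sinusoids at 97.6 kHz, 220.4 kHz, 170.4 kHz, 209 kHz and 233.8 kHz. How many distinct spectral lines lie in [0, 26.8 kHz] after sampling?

fs/2 = 26.8 kHz.
97.6 kHz mod fs = 44 kHz.
44 kHz > fs/2 = 26.8 kHz, folds to fs − 44 kHz = 9.6 kHz.
220.4 kHz mod fs = 6 kHz.
6 kHz ≤ fs/2 = 26.8 kHz, appears at 6 kHz.
170.4 kHz mod fs = 9.6 kHz.
9.6 kHz ≤ fs/2 = 26.8 kHz, appears at 9.6 kHz.
209 kHz mod fs = 48.2 kHz.
48.2 kHz > fs/2 = 26.8 kHz, folds to fs − 48.2 kHz = 5.4 kHz.
233.8 kHz mod fs = 19.4 kHz.
19.4 kHz ≤ fs/2 = 26.8 kHz, appears at 19.4 kHz.
Distinct values: {5.4 kHz, 6 kHz, 9.6 kHz, 19.4 kHz} → 4.

4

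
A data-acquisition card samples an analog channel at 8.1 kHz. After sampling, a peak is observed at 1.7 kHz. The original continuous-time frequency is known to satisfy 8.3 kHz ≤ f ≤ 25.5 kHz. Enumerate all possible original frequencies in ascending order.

9.8 kHz, 14.5 kHz, 17.9 kHz, 22.6 kHz

Frequencies that alias to 1.7 kHz are k·fs ± 1.7 kHz for integer k ≥ 0.
k=0: 1.7 kHz.
k=1: 6.4 kHz, 9.8 kHz.
k=2: 14.5 kHz, 17.9 kHz.
k=3: 22.6 kHz, 26 kHz.
k=4: 30.7 kHz, 34.1 kHz.
Within [8.3 kHz, 25.5 kHz]: 9.8 kHz, 14.5 kHz, 17.9 kHz, 22.6 kHz.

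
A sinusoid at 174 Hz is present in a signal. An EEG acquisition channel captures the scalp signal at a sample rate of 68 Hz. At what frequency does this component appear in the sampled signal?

174 Hz mod fs = 38 Hz.
38 Hz > fs/2 = 34 Hz, folds to fs − 38 Hz = 30 Hz.

30 Hz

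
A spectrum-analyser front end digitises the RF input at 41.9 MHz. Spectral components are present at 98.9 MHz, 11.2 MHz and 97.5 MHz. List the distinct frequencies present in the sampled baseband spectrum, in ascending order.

fs/2 = 20.95 MHz.
98.9 MHz mod fs = 15.1 MHz.
15.1 MHz ≤ fs/2 = 20.95 MHz, appears at 15.1 MHz.
11.2 MHz ≤ fs/2 = 20.95 MHz, passes unchanged.
97.5 MHz mod fs = 13.7 MHz.
13.7 MHz ≤ fs/2 = 20.95 MHz, appears at 13.7 MHz.
Distinct values: {11.2 MHz, 13.7 MHz, 15.1 MHz}.

11.2 MHz, 13.7 MHz, 15.1 MHz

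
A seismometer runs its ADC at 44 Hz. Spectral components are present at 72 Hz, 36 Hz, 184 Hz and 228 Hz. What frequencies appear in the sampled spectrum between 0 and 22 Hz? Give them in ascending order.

8 Hz, 16 Hz

fs/2 = 22 Hz.
72 Hz mod fs = 28 Hz.
28 Hz > fs/2 = 22 Hz, folds to fs − 28 Hz = 16 Hz.
36 Hz > fs/2 = 22 Hz, folds to fs − 36 Hz = 8 Hz.
184 Hz mod fs = 8 Hz.
8 Hz ≤ fs/2 = 22 Hz, appears at 8 Hz.
228 Hz mod fs = 8 Hz.
8 Hz ≤ fs/2 = 22 Hz, appears at 8 Hz.
Distinct values: {8 Hz, 16 Hz}.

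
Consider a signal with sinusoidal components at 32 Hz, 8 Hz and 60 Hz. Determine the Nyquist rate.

120 Hz

Highest-frequency component: 60 Hz.
Nyquist rate = 2 × 60 Hz = 120 Hz.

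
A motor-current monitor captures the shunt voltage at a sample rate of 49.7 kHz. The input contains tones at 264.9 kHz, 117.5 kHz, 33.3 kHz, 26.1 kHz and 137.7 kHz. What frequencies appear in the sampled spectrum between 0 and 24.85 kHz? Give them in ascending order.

fs/2 = 24.85 kHz.
264.9 kHz mod fs = 16.4 kHz.
16.4 kHz ≤ fs/2 = 24.85 kHz, appears at 16.4 kHz.
117.5 kHz mod fs = 18.1 kHz.
18.1 kHz ≤ fs/2 = 24.85 kHz, appears at 18.1 kHz.
33.3 kHz > fs/2 = 24.85 kHz, folds to fs − 33.3 kHz = 16.4 kHz.
26.1 kHz > fs/2 = 24.85 kHz, folds to fs − 26.1 kHz = 23.6 kHz.
137.7 kHz mod fs = 38.3 kHz.
38.3 kHz > fs/2 = 24.85 kHz, folds to fs − 38.3 kHz = 11.4 kHz.
Distinct values: {11.4 kHz, 16.4 kHz, 18.1 kHz, 23.6 kHz}.

11.4 kHz, 16.4 kHz, 18.1 kHz, 23.6 kHz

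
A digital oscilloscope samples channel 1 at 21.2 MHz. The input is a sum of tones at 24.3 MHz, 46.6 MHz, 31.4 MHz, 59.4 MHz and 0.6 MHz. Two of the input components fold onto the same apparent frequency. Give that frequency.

4.2 MHz

fs/2 = 10.6 MHz.
24.3 MHz mod fs = 3.1 MHz.
3.1 MHz ≤ fs/2 = 10.6 MHz, appears at 3.1 MHz.
46.6 MHz mod fs = 4.2 MHz.
4.2 MHz ≤ fs/2 = 10.6 MHz, appears at 4.2 MHz.
31.4 MHz mod fs = 10.2 MHz.
10.2 MHz ≤ fs/2 = 10.6 MHz, appears at 10.2 MHz.
59.4 MHz mod fs = 17 MHz.
17 MHz > fs/2 = 10.6 MHz, folds to fs − 17 MHz = 4.2 MHz.
0.6 MHz ≤ fs/2 = 10.6 MHz, passes unchanged.
46.6 MHz and 59.4 MHz both map to 4.2 MHz.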